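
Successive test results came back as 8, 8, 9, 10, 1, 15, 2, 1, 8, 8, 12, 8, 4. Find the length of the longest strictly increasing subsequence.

4

Let dp[i] be the length of the longest such subsequence ending at index i:
i:      1  2  3  4  5  6  7  8  9 10 11 12 13
a[i]:   8  8  9 10  1 15  2  1  8  8 12  8  4
dp:     1  1  2  3  1  4  2  1  3  3  4  3  3
Maximum dp value is 4.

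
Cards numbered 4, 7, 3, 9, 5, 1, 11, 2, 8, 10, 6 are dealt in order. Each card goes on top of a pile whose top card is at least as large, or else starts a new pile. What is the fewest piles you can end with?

4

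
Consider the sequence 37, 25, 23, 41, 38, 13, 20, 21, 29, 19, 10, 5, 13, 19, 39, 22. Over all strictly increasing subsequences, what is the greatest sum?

122

Let S[i] be the best sum of a strictly increasing subsequence ending at i:
i:       1   2   3   4   5   6   7   8   9  10  11  12  13  14  15  16
a[i]:   37  25  23  41  38  13  20  21  29  19  10   5  13  19  39  22
S:      37  25  23  78  75  13  33  54  83  32  10   5  23  42 122  76
Maximum is 122 (e.g. 13 + 20 + 21 + 29 + 39).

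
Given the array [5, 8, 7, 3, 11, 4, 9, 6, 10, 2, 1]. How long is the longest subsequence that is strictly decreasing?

5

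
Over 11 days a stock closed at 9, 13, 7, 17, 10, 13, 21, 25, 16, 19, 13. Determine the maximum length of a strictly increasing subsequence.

5

Let dp[i] be the length of the longest such subsequence ending at index i:
i:      1  2  3  4  5  6  7  8  9 10 11
a[i]:   9 13  7 17 10 13 21 25 16 19 13
dp:     1  2  1  3  2  3  4  5  4  5  3
Maximum dp value is 5.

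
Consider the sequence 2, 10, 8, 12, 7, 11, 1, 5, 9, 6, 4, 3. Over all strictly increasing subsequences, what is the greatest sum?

Let S[i] be the best sum of a strictly increasing subsequence ending at i:
i:      1  2  3  4  5  6  7  8  9 10 11 12
a[i]:   2 10  8 12  7 11  1  5  9  6  4  3
S:      2 12 10 24  9 23  1  7 19 13  6  5
Maximum is 24 (e.g. 2 + 10 + 12).

24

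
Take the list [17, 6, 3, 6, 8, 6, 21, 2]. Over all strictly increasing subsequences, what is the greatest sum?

Let S[i] be the best sum of a strictly increasing subsequence ending at i:
i:      1  2  3  4  5  6  7  8
a[i]:  17  6  3  6  8  6 21  2
S:     17  6  3  9 17  9 38  2
Maximum is 38 (e.g. 3 + 6 + 8 + 21).

38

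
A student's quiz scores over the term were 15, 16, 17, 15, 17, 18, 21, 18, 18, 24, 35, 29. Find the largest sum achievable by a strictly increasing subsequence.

Let S[i] be the best sum of a strictly increasing subsequence ending at i:
i:       1   2   3   4   5   6   7   8   9  10  11  12
a[i]:   15  16  17  15  17  18  21  18  18  24  35  29
S:      15  31  48  15  48  66  87  66  66 111 146 140
Maximum is 146 (e.g. 15 + 16 + 17 + 18 + 21 + 24 + 35).

146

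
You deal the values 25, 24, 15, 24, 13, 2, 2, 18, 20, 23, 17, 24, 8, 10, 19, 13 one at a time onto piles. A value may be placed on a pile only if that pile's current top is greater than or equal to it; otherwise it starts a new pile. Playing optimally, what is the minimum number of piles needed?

Place each on the leftmost legal pile:
25 → new pile 1 (tops now [25])
24 → pile 1 (tops now [24])
15 → pile 1 (tops now [15])
24 → new pile 2 (tops now [15, 24])
13 → pile 1 (tops now [13, 24])
2 → pile 1 (tops now [2, 24])
2 → pile 1 (tops now [2, 24])
18 → pile 2 (tops now [2, 18])
20 → new pile 3 (tops now [2, 18, 20])
23 → new pile 4 (tops now [2, 18, 20, 23])
17 → pile 2 (tops now [2, 17, 20, 23])
24 → new pile 5 (tops now [2, 17, 20, 23, 24])
8 → pile 2 (tops now [2, 8, 20, 23, 24])
10 → pile 3 (tops now [2, 8, 10, 23, 24])
19 → pile 4 (tops now [2, 8, 10, 19, 24])
13 → pile 4 (tops now [2, 8, 10, 13, 24])
Five piles.

5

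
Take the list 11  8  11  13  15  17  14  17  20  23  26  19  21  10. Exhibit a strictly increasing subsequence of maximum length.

8, 11, 13, 15, 17, 20, 23, 26

Patience tails give the LIS length; then backtrack through the dp parents:
11 → extends → [11]
8 → replaces 11 → [8]
11 → extends → [8, 11]
13 → extends → [8, 11, 13]
15 → extends → [8, 11, 13, 15]
17 → extends → [8, 11, 13, 15, 17]
14 → replaces 15 → [8, 11, 13, 14, 17]
17 → already a tail → [8, 11, 13, 14, 17]
20 → extends → [8, 11, 13, 14, 17, 20]
23 → extends → [8, 11, 13, 14, 17, 20, 23]
26 → extends → [8, 11, 13, 14, 17, 20, 23, 26]
19 → replaces 20 → [8, 11, 13, 14, 17, 19, 23, 26]
21 → replaces 23 → [8, 11, 13, 14, 17, 19, 21, 26]
10 → replaces 11 → [8, 10, 13, 14, 17, 19, 21, 26]
Length 8; one witness is 8, 11, 13, 15, 17, 20, 23, 26.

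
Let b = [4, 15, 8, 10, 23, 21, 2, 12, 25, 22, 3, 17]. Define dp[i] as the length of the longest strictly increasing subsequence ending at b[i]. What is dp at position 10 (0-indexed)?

2

dp[i] = 1 + max{dp[j] : j<i, b[j]<b[i]} (or 1 if no such j):
i:      0  1  2  3  4  5  6  7  8  9 10 11
b[i]:   4 15  8 10 23 21  2 12 25 22  3 17
dp:     1  2  2  3  4  4  1  4  5  5  2  5
At index 10 the value is 2.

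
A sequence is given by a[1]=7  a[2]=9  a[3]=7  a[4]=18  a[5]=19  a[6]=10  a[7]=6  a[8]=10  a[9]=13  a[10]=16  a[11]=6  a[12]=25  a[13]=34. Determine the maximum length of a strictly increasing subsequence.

Let dp[i] be the length of the longest such subsequence ending at index i:
i:      1  2  3  4  5  6  7  8  9 10 11 12 13
a[i]:   7  9  7 18 19 10  6 10 13 16  6 25 34
dp:     1  2  1  3  4  3  1  3  4  5  1  6  7
Maximum dp value is 7.

7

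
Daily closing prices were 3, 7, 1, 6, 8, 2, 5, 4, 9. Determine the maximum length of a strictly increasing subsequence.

4

Track the smallest tail for each achievable length (strict):
3 → extends → [3]
7 → extends → [3, 7]
1 → replaces 3 → [1, 7]
6 → replaces 7 → [1, 6]
8 → extends → [1, 6, 8]
2 → replaces 6 → [1, 2, 8]
5 → replaces 8 → [1, 2, 5]
4 → replaces 5 → [1, 2, 4]
9 → extends → [1, 2, 4, 9]
Four tails, so the longest strictly increasing subsequence has length 4 (e.g. 3, 7, 8, 9).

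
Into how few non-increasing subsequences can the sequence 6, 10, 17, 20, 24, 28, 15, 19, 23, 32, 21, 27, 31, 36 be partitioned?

Place each on the leftmost legal pile:
6 → new pile 1 (tops now [6])
10 → new pile 2 (tops now [6, 10])
17 → new pile 3 (tops now [6, 10, 17])
20 → new pile 4 (tops now [6, 10, 17, 20])
24 → new pile 5 (tops now [6, 10, 17, 20, 24])
28 → new pile 6 (tops now [6, 10, 17, 20, 24, 28])
15 → pile 3 (tops now [6, 10, 15, 20, 24, 28])
19 → pile 4 (tops now [6, 10, 15, 19, 24, 28])
23 → pile 5 (tops now [6, 10, 15, 19, 23, 28])
32 → new pile 7 (tops now [6, 10, 15, 19, 23, 28, 32])
21 → pile 5 (tops now [6, 10, 15, 19, 21, 28, 32])
27 → pile 6 (tops now [6, 10, 15, 19, 21, 27, 32])
31 → pile 7 (tops now [6, 10, 15, 19, 21, 27, 31])
36 → new pile 8 (tops now [6, 10, 15, 19, 21, 27, 31, 36])
Eight piles.

8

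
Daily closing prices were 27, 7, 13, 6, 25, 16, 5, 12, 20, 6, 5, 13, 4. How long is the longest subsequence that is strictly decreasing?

Negate each value so 'decreasing' becomes 'increasing', then run patience tails on the negated sequence:
-27 → extends → [-27]
-7 → extends → [-27, -7]
-13 → replaces -7 → [-27, -13]
-6 → extends → [-27, -13, -6]
-25 → replaces -13 → [-27, -25, -6]
-16 → replaces -6 → [-27, -25, -16]
-5 → extends → [-27, -25, -16, -5]
-12 → replaces -5 → [-27, -25, -16, -12]
-20 → replaces -16 → [-27, -25, -20, -12]
-6 → extends → [-27, -25, -20, -12, -6]
-5 → extends → [-27, -25, -20, -12, -6, -5]
-13 → replaces -12 → [-27, -25, -20, -13, -6, -5]
-4 → extends → [-27, -25, -20, -13, -6, -5, -4]
Seven tails, so the longest strictly decreasing subsequence of the original has length 7.

7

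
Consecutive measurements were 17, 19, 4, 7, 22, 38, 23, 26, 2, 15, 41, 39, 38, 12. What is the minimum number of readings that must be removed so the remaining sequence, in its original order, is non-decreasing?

8

Fewest deletions = n − (longest non-decreasing subsequence).
Patience tails:
17 → extends → [17]
19 → extends → [17, 19]
4 → replaces 17 → [4, 19]
7 → replaces 19 → [4, 7]
22 → extends → [4, 7, 22]
38 → extends → [4, 7, 22, 38]
23 → replaces 38 → [4, 7, 22, 23]
26 → extends → [4, 7, 22, 23, 26]
2 → replaces 4 → [2, 7, 22, 23, 26]
15 → replaces 22 → [2, 7, 15, 23, 26]
41 → extends → [2, 7, 15, 23, 26, 41]
39 → replaces 41 → [2, 7, 15, 23, 26, 39]
38 → replaces 39 → [2, 7, 15, 23, 26, 38]
12 → replaces 15 → [2, 7, 12, 23, 26, 38]
Longest non-decreasing subsequence has length 6, so deletions = 14 − 6 = 8.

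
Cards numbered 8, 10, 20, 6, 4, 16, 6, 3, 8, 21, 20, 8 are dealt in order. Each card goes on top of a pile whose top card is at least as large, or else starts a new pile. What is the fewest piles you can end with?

4

The minimum number of non-increasing subsequences covering a sequence equals the length of its longest strictly increasing subsequence.
LIS length is 4 (e.g. 8, 10, 20, 21), so 4 piles are needed.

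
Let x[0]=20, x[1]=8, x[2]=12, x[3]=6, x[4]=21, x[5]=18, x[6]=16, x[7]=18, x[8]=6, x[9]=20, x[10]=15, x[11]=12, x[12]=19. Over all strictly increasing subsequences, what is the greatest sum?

74

Let S[i] be the best sum of a strictly increasing subsequence ending at i:
i:      0  1  2  3  4  5  6  7  8  9 10 11 12
x[i]:  20  8 12  6 21 18 16 18  6 20 15 12 19
S:     20  8 20  6 41 38 36 54  6 74 35 20 73
Maximum is 74 (e.g. 8 + 12 + 16 + 18 + 20).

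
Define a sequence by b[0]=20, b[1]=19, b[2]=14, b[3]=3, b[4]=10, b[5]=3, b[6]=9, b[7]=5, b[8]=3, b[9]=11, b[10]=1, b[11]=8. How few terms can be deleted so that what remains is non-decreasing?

8

Fewest deletions = n − (longest non-decreasing subsequence).
Patience tails:
20 → extends → [20]
19 → replaces 20 → [19]
14 → replaces 19 → [14]
3 → replaces 14 → [3]
10 → extends → [3, 10]
3 → replaces 10 → [3, 3]
9 → extends → [3, 3, 9]
5 → replaces 9 → [3, 3, 5]
3 → replaces 5 → [3, 3, 3]
11 → extends → [3, 3, 3, 11]
1 → replaces 3 → [1, 3, 3, 11]
8 → replaces 11 → [1, 3, 3, 8]
Longest non-decreasing subsequence has length 4, so deletions = 12 − 4 = 8.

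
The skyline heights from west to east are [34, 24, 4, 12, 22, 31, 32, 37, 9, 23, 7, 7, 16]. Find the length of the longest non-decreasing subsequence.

6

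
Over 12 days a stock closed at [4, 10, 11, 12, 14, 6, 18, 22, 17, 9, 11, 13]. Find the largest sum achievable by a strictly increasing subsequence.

Let S[i] be the best sum of a strictly increasing subsequence ending at i:
i:      1  2  3  4  5  6  7  8  9 10 11 12
a[i]:   4 10 11 12 14  6 18 22 17  9 11 13
S:      4 14 25 37 51 10 69 91 68 19 30 50
Maximum is 91 (e.g. 4 + 10 + 11 + 12 + 14 + 18 + 22).

91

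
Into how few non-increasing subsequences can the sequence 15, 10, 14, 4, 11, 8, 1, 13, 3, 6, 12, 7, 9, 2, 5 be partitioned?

Place each on the leftmost legal pile:
15 → new pile 1 (tops now [15])
10 → pile 1 (tops now [10])
14 → new pile 2 (tops now [10, 14])
4 → pile 1 (tops now [4, 14])
11 → pile 2 (tops now [4, 11])
8 → pile 2 (tops now [4, 8])
1 → pile 1 (tops now [1, 8])
13 → new pile 3 (tops now [1, 8, 13])
3 → pile 2 (tops now [1, 3, 13])
6 → pile 3 (tops now [1, 3, 6])
12 → new pile 4 (tops now [1, 3, 6, 12])
7 → pile 4 (tops now [1, 3, 6, 7])
9 → new pile 5 (tops now [1, 3, 6, 7, 9])
2 → pile 2 (tops now [1, 2, 6, 7, 9])
5 → pile 3 (tops now [1, 2, 5, 7, 9])
Five piles.

5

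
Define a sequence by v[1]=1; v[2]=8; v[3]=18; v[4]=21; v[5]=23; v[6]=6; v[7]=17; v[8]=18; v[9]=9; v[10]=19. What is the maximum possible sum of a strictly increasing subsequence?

71

Let S[i] be the best sum of a strictly increasing subsequence ending at i:
i:      1  2  3  4  5  6  7  8  9 10
v[i]:   1  8 18 21 23  6 17 18  9 19
S:      1  9 27 48 71  7 26 44 18 63
Maximum is 71 (e.g. 1 + 8 + 18 + 21 + 23).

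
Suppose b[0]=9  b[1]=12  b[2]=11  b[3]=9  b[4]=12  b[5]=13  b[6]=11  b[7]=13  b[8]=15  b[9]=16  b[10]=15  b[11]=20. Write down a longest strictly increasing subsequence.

Patience tails give the LIS length; then backtrack through the dp parents:
9 → extends → [9]
12 → extends → [9, 12]
11 → replaces 12 → [9, 11]
9 → already a tail → [9, 11]
12 → extends → [9, 11, 12]
13 → extends → [9, 11, 12, 13]
11 → already a tail → [9, 11, 12, 13]
13 → already a tail → [9, 11, 12, 13]
15 → extends → [9, 11, 12, 13, 15]
16 → extends → [9, 11, 12, 13, 15, 16]
15 → already a tail → [9, 11, 12, 13, 15, 16]
20 → extends → [9, 11, 12, 13, 15, 16, 20]
Length 7; one witness is 9, 11, 12, 13, 15, 16, 20.

9, 11, 12, 13, 15, 16, 20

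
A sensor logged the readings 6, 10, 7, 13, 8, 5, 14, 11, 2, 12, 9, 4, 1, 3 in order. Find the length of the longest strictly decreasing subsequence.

Let dp[i] be the longest strictly decreasing subsequence ending at i:
i:      1  2  3  4  5  6  7  8  9 10 11 12 13 14
a[i]:   6 10  7 13  8  5 14 11  2 12  9  4  1  3
dp:     1  1  2  1  2  3  1  2  4  2  3  4  5  5
Maximum is 5.

5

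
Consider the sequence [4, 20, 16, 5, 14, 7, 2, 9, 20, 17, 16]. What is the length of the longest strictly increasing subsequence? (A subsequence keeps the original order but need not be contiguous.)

Track the smallest tail for each achievable length (strict):
4 → extends → [4]
20 → extends → [4, 20]
16 → replaces 20 → [4, 16]
5 → replaces 16 → [4, 5]
14 → extends → [4, 5, 14]
7 → replaces 14 → [4, 5, 7]
2 → replaces 4 → [2, 5, 7]
9 → extends → [2, 5, 7, 9]
20 → extends → [2, 5, 7, 9, 20]
17 → replaces 20 → [2, 5, 7, 9, 17]
16 → replaces 17 → [2, 5, 7, 9, 16]
Five tails, so the longest strictly increasing subsequence has length 5 (e.g. 4, 5, 7, 9, 20).

5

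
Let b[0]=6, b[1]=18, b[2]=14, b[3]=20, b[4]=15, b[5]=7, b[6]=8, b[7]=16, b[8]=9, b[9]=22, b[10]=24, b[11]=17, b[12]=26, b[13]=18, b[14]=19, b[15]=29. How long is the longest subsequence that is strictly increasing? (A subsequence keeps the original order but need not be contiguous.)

8

Track the smallest tail for each achievable length (strict):
6 → extends → [6]
18 → extends → [6, 18]
14 → replaces 18 → [6, 14]
20 → extends → [6, 14, 20]
15 → replaces 20 → [6, 14, 15]
7 → replaces 14 → [6, 7, 15]
8 → replaces 15 → [6, 7, 8]
16 → extends → [6, 7, 8, 16]
9 → replaces 16 → [6, 7, 8, 9]
22 → extends → [6, 7, 8, 9, 22]
24 → extends → [6, 7, 8, 9, 22, 24]
17 → replaces 22 → [6, 7, 8, 9, 17, 24]
26 → extends → [6, 7, 8, 9, 17, 24, 26]
18 → replaces 24 → [6, 7, 8, 9, 17, 18, 26]
19 → replaces 26 → [6, 7, 8, 9, 17, 18, 19]
29 → extends → [6, 7, 8, 9, 17, 18, 19, 29]
Eight tails, so the longest strictly increasing subsequence has length 8 (e.g. 6, 14, 15, 16, 22, 24, 26, 29).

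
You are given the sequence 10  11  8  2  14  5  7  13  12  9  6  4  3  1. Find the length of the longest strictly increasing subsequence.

Let dp[i] be the length of the longest such subsequence ending at index i:
i:      1  2  3  4  5  6  7  8  9 10 11 12 13 14
a[i]:  10 11  8  2 14  5  7 13 12  9  6  4  3  1
dp:     1  2  1  1  3  2  3  4  4  4  3  2  2  1
Maximum dp value is 4.

4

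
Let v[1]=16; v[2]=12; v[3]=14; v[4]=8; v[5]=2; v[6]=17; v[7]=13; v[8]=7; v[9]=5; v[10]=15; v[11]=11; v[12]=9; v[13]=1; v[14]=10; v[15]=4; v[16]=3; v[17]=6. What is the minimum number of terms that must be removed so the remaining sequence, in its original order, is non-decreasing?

13

Fewest deletions = n − (longest non-decreasing subsequence).
i:      1  2  3  4  5  6  7  8  9 10 11 12 13 14 15 16 17
v[i]:  16 12 14  8  2 17 13  7  5 15 11  9  1 10  4  3  6
dp:     1  1  2  1  1  3  2  2  2  3  3  3  1  4  2  2  3
max dp = 4, so deletions = 17 − 4 = 13.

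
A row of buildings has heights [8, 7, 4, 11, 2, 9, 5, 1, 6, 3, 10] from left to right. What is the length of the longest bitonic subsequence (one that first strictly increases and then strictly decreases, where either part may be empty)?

5

inc[i] = longest strictly increasing subsequence ending at i; dec[i] = longest strictly decreasing subsequence starting at i:
i:      1  2  3  4  5  6  7  8  9 10 11
a[i]:   8  7  4 11  2  9  5  1  6  3 10
inc:    1  1  1  2  1  2  2  1  3  2  4
dec:    5  4  3  4  2  3  2  1  2  1  1
Best peak at i=1 (value 8): inc=1, dec=5, length 1+5−1 = 5.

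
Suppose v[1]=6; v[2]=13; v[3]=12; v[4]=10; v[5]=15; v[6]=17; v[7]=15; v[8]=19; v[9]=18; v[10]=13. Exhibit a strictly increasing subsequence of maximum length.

Patience tails give the LIS length; then backtrack through the dp parents:
6 → extends → [6]
13 → extends → [6, 13]
12 → replaces 13 → [6, 12]
10 → replaces 12 → [6, 10]
15 → extends → [6, 10, 15]
17 → extends → [6, 10, 15, 17]
15 → already a tail → [6, 10, 15, 17]
19 → extends → [6, 10, 15, 17, 19]
18 → replaces 19 → [6, 10, 15, 17, 18]
13 → replaces 15 → [6, 10, 13, 17, 18]
Length 5; one witness is 6, 13, 15, 17, 19.

6, 13, 15, 17, 19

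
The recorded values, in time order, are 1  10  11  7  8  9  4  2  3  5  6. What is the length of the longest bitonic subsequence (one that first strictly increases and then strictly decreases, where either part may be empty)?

6

inc[i] = longest strictly increasing subsequence ending at i; dec[i] = longest strictly decreasing subsequence starting at i:
i:      1  2  3  4  5  6  7  8  9 10 11
a[i]:   1 10 11  7  8  9  4  2  3  5  6
inc:    1  2  3  2  3  4  2  2  3  4  5
dec:    1  4  4  3  3  3  2  1  1  1  1
Best peak at i=3 (value 11): inc=3, dec=4, length 3+4−1 = 6.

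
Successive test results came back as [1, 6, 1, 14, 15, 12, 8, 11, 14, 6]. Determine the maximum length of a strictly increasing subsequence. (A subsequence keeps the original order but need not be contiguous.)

Track the smallest tail for each achievable length (strict):
1 → extends → [1]
6 → extends → [1, 6]
1 → already a tail → [1, 6]
14 → extends → [1, 6, 14]
15 → extends → [1, 6, 14, 15]
12 → replaces 14 → [1, 6, 12, 15]
8 → replaces 12 → [1, 6, 8, 15]
11 → replaces 15 → [1, 6, 8, 11]
14 → extends → [1, 6, 8, 11, 14]
6 → already a tail → [1, 6, 8, 11, 14]
Five tails, so the longest strictly increasing subsequence has length 5 (e.g. 1, 6, 8, 11, 14).

5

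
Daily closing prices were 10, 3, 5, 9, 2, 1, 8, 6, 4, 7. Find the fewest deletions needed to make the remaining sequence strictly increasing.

Fewest deletions = n − (longest strictly increasing subsequence).
i:      1  2  3  4  5  6  7  8  9 10
a[i]:  10  3  5  9  2  1  8  6  4  7
dp:     1  1  2  3  1  1  3  3  2  4
max dp = 4, so deletions = 10 − 4 = 6.

6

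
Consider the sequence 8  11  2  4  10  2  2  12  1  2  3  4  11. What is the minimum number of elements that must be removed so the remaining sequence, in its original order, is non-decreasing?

6

Fewest deletions = n − (longest non-decreasing subsequence).
i:      1  2  3  4  5  6  7  8  9 10 11 12 13
a[i]:   8 11  2  4 10  2  2 12  1  2  3  4 11
dp:     1  2  1  2  3  2  3  4  1  4  5  6  7
max dp = 7, so deletions = 13 − 7 = 6.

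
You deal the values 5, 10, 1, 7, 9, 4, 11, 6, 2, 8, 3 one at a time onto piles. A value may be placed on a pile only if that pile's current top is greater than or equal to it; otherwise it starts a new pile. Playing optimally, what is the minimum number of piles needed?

4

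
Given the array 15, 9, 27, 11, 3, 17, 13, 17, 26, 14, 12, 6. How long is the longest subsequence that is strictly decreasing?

Negate each value so 'decreasing' becomes 'increasing', then run patience tails on the negated sequence:
-15 → extends → [-15]
-9 → extends → [-15, -9]
-27 → replaces -15 → [-27, -9]
-11 → replaces -9 → [-27, -11]
-3 → extends → [-27, -11, -3]
-17 → replaces -11 → [-27, -17, -3]
-13 → replaces -3 → [-27, -17, -13]
-17 → already a tail → [-27, -17, -13]
-26 → replaces -17 → [-27, -26, -13]
-14 → replaces -13 → [-27, -26, -14]
-12 → extends → [-27, -26, -14, -12]
-6 → extends → [-27, -26, -14, -12, -6]
Five tails, so the longest strictly decreasing subsequence of the original has length 5.

5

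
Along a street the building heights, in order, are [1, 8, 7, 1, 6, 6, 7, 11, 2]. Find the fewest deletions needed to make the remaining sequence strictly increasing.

5

Fewest deletions = n − (longest strictly increasing subsequence).
Patience tails:
1 → extends → [1]
8 → extends → [1, 8]
7 → replaces 8 → [1, 7]
1 → already a tail → [1, 7]
6 → replaces 7 → [1, 6]
6 → already a tail → [1, 6]
7 → extends → [1, 6, 7]
11 → extends → [1, 6, 7, 11]
2 → replaces 6 → [1, 2, 7, 11]
Longest strictly increasing subsequence has length 4, so deletions = 9 − 4 = 5.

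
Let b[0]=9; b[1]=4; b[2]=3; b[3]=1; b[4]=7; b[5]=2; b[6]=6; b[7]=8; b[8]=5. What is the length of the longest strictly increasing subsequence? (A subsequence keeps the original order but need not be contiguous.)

4

Let dp[i] be the length of the longest such subsequence ending at index i:
i:     0 1 2 3 4 5 6 7 8
b[i]:  9 4 3 1 7 2 6 8 5
dp:    1 1 1 1 2 2 3 4 3
Maximum dp value is 4.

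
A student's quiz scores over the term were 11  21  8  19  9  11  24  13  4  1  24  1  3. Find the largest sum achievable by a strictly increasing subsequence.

Let S[i] be the best sum of a strictly increasing subsequence ending at i:
i:      1  2  3  4  5  6  7  8  9 10 11 12 13
a[i]:  11 21  8 19  9 11 24 13  4  1 24  1  3
S:     11 32  8 30 17 28 56 41  4  1 65  1  4
Maximum is 65 (e.g. 8 + 9 + 11 + 13 + 24).

65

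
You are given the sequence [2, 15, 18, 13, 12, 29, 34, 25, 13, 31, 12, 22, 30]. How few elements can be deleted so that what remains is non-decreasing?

8

Fewest deletions = n − (longest non-decreasing subsequence).
Patience tails:
2 → extends → [2]
15 → extends → [2, 15]
18 → extends → [2, 15, 18]
13 → replaces 15 → [2, 13, 18]
12 → replaces 13 → [2, 12, 18]
29 → extends → [2, 12, 18, 29]
34 → extends → [2, 12, 18, 29, 34]
25 → replaces 29 → [2, 12, 18, 25, 34]
13 → replaces 18 → [2, 12, 13, 25, 34]
31 → replaces 34 → [2, 12, 13, 25, 31]
12 → replaces 13 → [2, 12, 12, 25, 31]
22 → replaces 25 → [2, 12, 12, 22, 31]
30 → replaces 31 → [2, 12, 12, 22, 30]
Longest non-decreasing subsequence has length 5, so deletions = 13 − 5 = 8.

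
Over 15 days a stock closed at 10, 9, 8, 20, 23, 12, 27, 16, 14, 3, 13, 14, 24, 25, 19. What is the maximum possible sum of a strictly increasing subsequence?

102

Let S[i] be the best sum of a strictly increasing subsequence ending at i:
i:       1   2   3   4   5   6   7   8   9  10  11  12  13  14  15
a[i]:   10   9   8  20  23  12  27  16  14   3  13  14  24  25  19
S:      10   9   8  30  53  22  80  38  36   3  35  49  77 102  68
Maximum is 102 (e.g. 10 + 20 + 23 + 24 + 25).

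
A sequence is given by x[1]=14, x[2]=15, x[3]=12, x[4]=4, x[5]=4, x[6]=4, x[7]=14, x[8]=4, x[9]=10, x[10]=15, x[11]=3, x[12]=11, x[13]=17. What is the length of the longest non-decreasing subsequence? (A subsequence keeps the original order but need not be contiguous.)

7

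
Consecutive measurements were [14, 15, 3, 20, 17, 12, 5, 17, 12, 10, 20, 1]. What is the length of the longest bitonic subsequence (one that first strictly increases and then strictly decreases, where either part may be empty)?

7

inc[i] = longest strictly increasing subsequence ending at i; dec[i] = longest strictly decreasing subsequence starting at i:
i:      1  2  3  4  5  6  7  8  9 10 11 12
a[i]:  14 15  3 20 17 12  5 17 12 10 20  1
inc:    1  2  1  3  3  2  2  3  3  3  4  1
dec:    4  4  2  5  4  3  2  4  3  2  2  1
Best peak at i=4 (value 20): inc=3, dec=5, length 3+5−1 = 7.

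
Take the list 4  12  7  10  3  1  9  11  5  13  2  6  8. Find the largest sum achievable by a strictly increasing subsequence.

Let S[i] be the best sum of a strictly increasing subsequence ending at i:
i:      1  2  3  4  5  6  7  8  9 10 11 12 13
a[i]:   4 12  7 10  3  1  9 11  5 13  2  6  8
S:      4 16 11 21  3  1 20 32  9 45  3 15 23
Maximum is 45 (e.g. 4 + 7 + 10 + 11 + 13).

45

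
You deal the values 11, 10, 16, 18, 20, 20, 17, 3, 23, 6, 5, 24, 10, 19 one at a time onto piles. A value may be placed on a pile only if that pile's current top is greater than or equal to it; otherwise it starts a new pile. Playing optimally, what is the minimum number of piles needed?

6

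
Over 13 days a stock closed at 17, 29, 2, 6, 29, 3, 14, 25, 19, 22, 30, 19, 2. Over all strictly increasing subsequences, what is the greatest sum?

93

Let S[i] be the best sum of a strictly increasing subsequence ending at i:
i:      1  2  3  4  5  6  7  8  9 10 11 12 13
a[i]:  17 29  2  6 29  3 14 25 19 22 30 19  2
S:     17 46  2  8 46  5 22 47 41 63 93 41  2
Maximum is 93 (e.g. 2 + 6 + 14 + 19 + 22 + 30).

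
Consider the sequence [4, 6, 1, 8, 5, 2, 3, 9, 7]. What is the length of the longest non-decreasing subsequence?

4

Track the smallest tail for each achievable length (allowing ties):
4 → extends → [4]
6 → extends → [4, 6]
1 → replaces 4 → [1, 6]
8 → extends → [1, 6, 8]
5 → replaces 6 → [1, 5, 8]
2 → replaces 5 → [1, 2, 8]
3 → replaces 8 → [1, 2, 3]
9 → extends → [1, 2, 3, 9]
7 → replaces 9 → [1, 2, 3, 7]
Four tails, so the longest non-decreasing subsequence has length 4 (e.g. 4, 6, 8, 9).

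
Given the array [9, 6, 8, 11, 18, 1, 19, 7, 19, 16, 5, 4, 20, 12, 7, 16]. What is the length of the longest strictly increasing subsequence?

Let dp[i] be the length of the longest such subsequence ending at index i:
i:      1  2  3  4  5  6  7  8  9 10 11 12 13 14 15 16
a[i]:   9  6  8 11 18  1 19  7 19 16  5  4 20 12  7 16
dp:     1  1  2  3  4  1  5  2  5  4  2  2  6  4  3  5
Maximum dp value is 6.

6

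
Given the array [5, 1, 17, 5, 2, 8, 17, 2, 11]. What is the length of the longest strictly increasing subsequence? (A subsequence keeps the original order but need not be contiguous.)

4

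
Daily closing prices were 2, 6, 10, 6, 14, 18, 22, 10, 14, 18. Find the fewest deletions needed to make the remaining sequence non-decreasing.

4

Fewest deletions = n − (longest non-decreasing subsequence).
Patience tails:
2 → extends → [2]
6 → extends → [2, 6]
10 → extends → [2, 6, 10]
6 → replaces 10 → [2, 6, 6]
14 → extends → [2, 6, 6, 14]
18 → extends → [2, 6, 6, 14, 18]
22 → extends → [2, 6, 6, 14, 18, 22]
10 → replaces 14 → [2, 6, 6, 10, 18, 22]
14 → replaces 18 → [2, 6, 6, 10, 14, 22]
18 → replaces 22 → [2, 6, 6, 10, 14, 18]
Longest non-decreasing subsequence has length 6, so deletions = 10 − 6 = 4.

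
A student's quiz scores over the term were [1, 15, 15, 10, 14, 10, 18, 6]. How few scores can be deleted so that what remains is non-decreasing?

Fewest deletions = n − (longest non-decreasing subsequence).
i:      1  2  3  4  5  6  7  8
a[i]:   1 15 15 10 14 10 18  6
dp:     1  2  3  2  3  3  4  2
max dp = 4, so deletions = 8 − 4 = 4.

4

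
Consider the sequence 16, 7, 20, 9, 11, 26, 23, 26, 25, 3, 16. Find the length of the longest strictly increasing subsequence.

Let dp[i] be the length of the longest such subsequence ending at index i:
i:      1  2  3  4  5  6  7  8  9 10 11
a[i]:  16  7 20  9 11 26 23 26 25  3 16
dp:     1  1  2  2  3  4  4  5  5  1  4
Maximum dp value is 5.

5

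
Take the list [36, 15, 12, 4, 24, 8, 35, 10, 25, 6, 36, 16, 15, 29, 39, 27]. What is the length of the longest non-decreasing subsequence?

Track the smallest tail for each achievable length (allowing ties):
36 → extends → [36]
15 → replaces 36 → [15]
12 → replaces 15 → [12]
4 → replaces 12 → [4]
24 → extends → [4, 24]
8 → replaces 24 → [4, 8]
35 → extends → [4, 8, 35]
10 → replaces 35 → [4, 8, 10]
25 → extends → [4, 8, 10, 25]
6 → replaces 8 → [4, 6, 10, 25]
36 → extends → [4, 6, 10, 25, 36]
16 → replaces 25 → [4, 6, 10, 16, 36]
15 → replaces 16 → [4, 6, 10, 15, 36]
29 → replaces 36 → [4, 6, 10, 15, 29]
39 → extends → [4, 6, 10, 15, 29, 39]
27 → replaces 29 → [4, 6, 10, 15, 27, 39]
Six tails, so the longest non-decreasing subsequence has length 6 (e.g. 4, 8, 10, 25, 36, 39).

6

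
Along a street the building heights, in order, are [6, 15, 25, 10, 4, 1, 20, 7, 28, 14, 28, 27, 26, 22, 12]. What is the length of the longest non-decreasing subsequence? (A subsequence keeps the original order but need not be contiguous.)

Track the smallest tail for each achievable length (allowing ties):
6 → extends → [6]
15 → extends → [6, 15]
25 → extends → [6, 15, 25]
10 → replaces 15 → [6, 10, 25]
4 → replaces 6 → [4, 10, 25]
1 → replaces 4 → [1, 10, 25]
20 → replaces 25 → [1, 10, 20]
7 → replaces 10 → [1, 7, 20]
28 → extends → [1, 7, 20, 28]
14 → replaces 20 → [1, 7, 14, 28]
28 → extends → [1, 7, 14, 28, 28]
27 → replaces 28 → [1, 7, 14, 27, 28]
26 → replaces 27 → [1, 7, 14, 26, 28]
22 → replaces 26 → [1, 7, 14, 22, 28]
12 → replaces 14 → [1, 7, 12, 22, 28]
Five tails, so the longest non-decreasing subsequence has length 5 (e.g. 6, 15, 25, 28, 28).

5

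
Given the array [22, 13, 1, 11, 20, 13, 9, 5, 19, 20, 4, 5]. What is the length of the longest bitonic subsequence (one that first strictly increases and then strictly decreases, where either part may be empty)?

7

inc[i] = longest strictly increasing subsequence ending at i; dec[i] = longest strictly decreasing subsequence starting at i:
i:      1  2  3  4  5  6  7  8  9 10 11 12
a[i]:  22 13  1 11 20 13  9  5 19 20  4  5
inc:    1  1  1  2  3  3  2  2  4  5  2  3
dec:    6  5  1  4  5  4  3  2  2  2  1  1
Best peak at i=5 (value 20): inc=3, dec=5, length 3+5−1 = 7.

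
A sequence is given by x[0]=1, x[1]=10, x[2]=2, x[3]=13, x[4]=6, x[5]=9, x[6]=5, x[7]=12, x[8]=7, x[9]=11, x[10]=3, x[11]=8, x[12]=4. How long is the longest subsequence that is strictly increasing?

5

Track the smallest tail for each achievable length (strict):
1 → extends → [1]
10 → extends → [1, 10]
2 → replaces 10 → [1, 2]
13 → extends → [1, 2, 13]
6 → replaces 13 → [1, 2, 6]
9 → extends → [1, 2, 6, 9]
5 → replaces 6 → [1, 2, 5, 9]
12 → extends → [1, 2, 5, 9, 12]
7 → replaces 9 → [1, 2, 5, 7, 12]
11 → replaces 12 → [1, 2, 5, 7, 11]
3 → replaces 5 → [1, 2, 3, 7, 11]
8 → replaces 11 → [1, 2, 3, 7, 8]
4 → replaces 7 → [1, 2, 3, 4, 8]
Five tails, so the longest strictly increasing subsequence has length 5 (e.g. 1, 2, 6, 9, 12).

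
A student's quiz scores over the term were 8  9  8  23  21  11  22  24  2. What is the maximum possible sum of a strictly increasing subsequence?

84

Let S[i] be the best sum of a strictly increasing subsequence ending at i:
i:      1  2  3  4  5  6  7  8  9
a[i]:   8  9  8 23 21 11 22 24  2
S:      8 17  8 40 38 28 60 84  2
Maximum is 84 (e.g. 8 + 9 + 21 + 22 + 24).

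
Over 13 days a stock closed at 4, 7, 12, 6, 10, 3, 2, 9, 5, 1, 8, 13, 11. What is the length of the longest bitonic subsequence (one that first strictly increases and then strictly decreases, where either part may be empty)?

inc[i] = longest strictly increasing subsequence ending at i; dec[i] = longest strictly decreasing subsequence starting at i:
i:      1  2  3  4  5  6  7  8  9 10 11 12 13
a[i]:   4  7 12  6 10  3  2  9  5  1  8 13 11
inc:    1  2  3  2  3  1  1  3  2  1  3  4  4
dec:    4  5  5  4  4  3  2  3  2  1  1  2  1
Best peak at i=3 (value 12): inc=3, dec=5, length 3+5−1 = 7.

7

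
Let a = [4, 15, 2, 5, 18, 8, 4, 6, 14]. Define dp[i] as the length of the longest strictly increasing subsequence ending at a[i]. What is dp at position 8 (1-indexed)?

3

dp[i] = 1 + max{dp[j] : j<i, a[j]<a[i]} (or 1 if no such j):
i:      1  2  3  4  5  6  7  8  9
a[i]:   4 15  2  5 18  8  4  6 14
dp:     1  2  1  2  3  3  2  3  4
At index 8 the value is 3.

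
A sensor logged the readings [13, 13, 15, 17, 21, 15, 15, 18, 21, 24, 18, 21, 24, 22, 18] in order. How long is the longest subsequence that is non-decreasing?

Let dp[i] be the length of the longest such subsequence ending at index i:
i:      1  2  3  4  5  6  7  8  9 10 11 12 13 14 15
a[i]:  13 13 15 17 21 15 15 18 21 24 18 21 24 22 18
dp:     1  2  3  4  5  4  5  6  7  8  7  8  9  9  8
Maximum dp value is 9.

9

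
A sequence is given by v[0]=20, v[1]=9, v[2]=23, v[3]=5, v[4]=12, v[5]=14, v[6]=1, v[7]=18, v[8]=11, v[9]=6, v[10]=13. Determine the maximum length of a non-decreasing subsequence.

Let dp[i] be the length of the longest such subsequence ending at index i:
i:      0  1  2  3  4  5  6  7  8  9 10
v[i]:  20  9 23  5 12 14  1 18 11  6 13
dp:     1  1  2  1  2  3  1  4  2  2  3
Maximum dp value is 4.

4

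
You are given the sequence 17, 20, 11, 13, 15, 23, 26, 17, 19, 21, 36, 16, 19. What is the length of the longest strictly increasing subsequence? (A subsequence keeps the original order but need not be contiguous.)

7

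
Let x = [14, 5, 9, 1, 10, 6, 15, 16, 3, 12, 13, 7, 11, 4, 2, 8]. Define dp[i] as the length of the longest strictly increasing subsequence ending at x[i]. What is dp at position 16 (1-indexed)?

dp[i] = 1 + max{dp[j] : j<i, x[j]<x[i]} (or 1 if no such j):
i:      1  2  3  4  5  6  7  8  9 10 11 12 13 14 15 16
x[i]:  14  5  9  1 10  6 15 16  3 12 13  7 11  4  2  8
dp:     1  1  2  1  3  2  4  5  2  4  5  3  4  3  2  4
At index 16 the value is 4.

4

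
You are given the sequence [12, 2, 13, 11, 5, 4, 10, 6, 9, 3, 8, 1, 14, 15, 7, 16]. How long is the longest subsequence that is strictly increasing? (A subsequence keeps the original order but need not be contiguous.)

Track the smallest tail for each achievable length (strict):
12 → extends → [12]
2 → replaces 12 → [2]
13 → extends → [2, 13]
11 → replaces 13 → [2, 11]
5 → replaces 11 → [2, 5]
4 → replaces 5 → [2, 4]
10 → extends → [2, 4, 10]
6 → replaces 10 → [2, 4, 6]
9 → extends → [2, 4, 6, 9]
3 → replaces 4 → [2, 3, 6, 9]
8 → replaces 9 → [2, 3, 6, 8]
1 → replaces 2 → [1, 3, 6, 8]
14 → extends → [1, 3, 6, 8, 14]
15 → extends → [1, 3, 6, 8, 14, 15]
7 → replaces 8 → [1, 3, 6, 7, 14, 15]
16 → extends → [1, 3, 6, 7, 14, 15, 16]
Seven tails, so the longest strictly increasing subsequence has length 7 (e.g. 2, 5, 6, 9, 14, 15, 16).

7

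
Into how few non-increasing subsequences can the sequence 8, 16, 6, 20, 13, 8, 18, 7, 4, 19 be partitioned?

4

The minimum number of non-increasing subsequences covering a sequence equals the length of its longest strictly increasing subsequence.
LIS length is 4 (e.g. 8, 16, 18, 19), so 4 piles are needed.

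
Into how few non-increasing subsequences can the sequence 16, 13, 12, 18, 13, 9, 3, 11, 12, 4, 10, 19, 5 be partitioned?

The minimum number of non-increasing subsequences covering a sequence equals the length of its longest strictly increasing subsequence.
LIS length is 4 (e.g. 9, 11, 12, 19), so 4 piles are needed.

4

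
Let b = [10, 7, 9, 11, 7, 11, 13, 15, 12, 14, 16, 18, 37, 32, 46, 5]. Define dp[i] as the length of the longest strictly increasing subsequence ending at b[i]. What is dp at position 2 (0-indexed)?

dp[i] = 1 + max{dp[j] : j<i, b[j]<b[i]} (or 1 if no such j):
i:      0  1  2  3  4  5  6  7  8  9 10 11 12 13 14 15
b[i]:  10  7  9 11  7 11 13 15 12 14 16 18 37 32 46  5
dp:     1  1  2  3  1  3  4  5  4  5  6  7  8  8  9  1
At index 2 the value is 2.

2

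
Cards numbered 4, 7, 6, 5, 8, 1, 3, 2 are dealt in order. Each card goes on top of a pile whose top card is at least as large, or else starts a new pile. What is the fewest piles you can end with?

The minimum number of non-increasing subsequences covering a sequence equals the length of its longest strictly increasing subsequence.
LIS length is 3 (e.g. 4, 7, 8), so 3 piles are needed.

3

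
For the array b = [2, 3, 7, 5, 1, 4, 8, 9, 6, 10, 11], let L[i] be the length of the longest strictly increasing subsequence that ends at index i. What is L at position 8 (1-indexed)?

dp[i] = 1 + max{dp[j] : j<i, b[j]<b[i]} (or 1 if no such j):
i:      1  2  3  4  5  6  7  8  9 10 11
b[i]:   2  3  7  5  1  4  8  9  6 10 11
dp:     1  2  3  3  1  3  4  5  4  6  7
At index 8 the value is 5.

5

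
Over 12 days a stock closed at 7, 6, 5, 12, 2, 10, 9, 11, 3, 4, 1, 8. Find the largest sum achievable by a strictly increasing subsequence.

28

Let S[i] be the best sum of a strictly increasing subsequence ending at i:
i:      1  2  3  4  5  6  7  8  9 10 11 12
a[i]:   7  6  5 12  2 10  9 11  3  4  1  8
S:      7  6  5 19  2 17 16 28  5  9  1 17
Maximum is 28 (e.g. 7 + 10 + 11).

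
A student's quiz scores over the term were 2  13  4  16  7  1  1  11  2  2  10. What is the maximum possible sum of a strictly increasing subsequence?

Let S[i] be the best sum of a strictly increasing subsequence ending at i:
i:      1  2  3  4  5  6  7  8  9 10 11
a[i]:   2 13  4 16  7  1  1 11  2  2 10
S:      2 15  6 31 13  1  1 24  3  3 23
Maximum is 31 (e.g. 2 + 13 + 16).

31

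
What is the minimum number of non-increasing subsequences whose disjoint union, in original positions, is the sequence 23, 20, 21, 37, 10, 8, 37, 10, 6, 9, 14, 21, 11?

4

Place each on the leftmost legal pile:
23 → new pile 1 (tops now [23])
20 → pile 1 (tops now [20])
21 → new pile 2 (tops now [20, 21])
37 → new pile 3 (tops now [20, 21, 37])
10 → pile 1 (tops now [10, 21, 37])
8 → pile 1 (tops now [8, 21, 37])
37 → pile 3 (tops now [8, 21, 37])
10 → pile 2 (tops now [8, 10, 37])
6 → pile 1 (tops now [6, 10, 37])
9 → pile 2 (tops now [6, 9, 37])
14 → pile 3 (tops now [6, 9, 14])
21 → new pile 4 (tops now [6, 9, 14, 21])
11 → pile 3 (tops now [6, 9, 11, 21])
Four piles.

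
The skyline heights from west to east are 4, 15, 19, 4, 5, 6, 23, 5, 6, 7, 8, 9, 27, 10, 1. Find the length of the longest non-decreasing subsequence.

Let dp[i] be the length of the longest such subsequence ending at index i:
i:      1  2  3  4  5  6  7  8  9 10 11 12 13 14 15
a[i]:   4 15 19  4  5  6 23  5  6  7  8  9 27 10  1
dp:     1  2  3  2  3  4  5  4  5  6  7  8  9  9  1
Maximum dp value is 9.

9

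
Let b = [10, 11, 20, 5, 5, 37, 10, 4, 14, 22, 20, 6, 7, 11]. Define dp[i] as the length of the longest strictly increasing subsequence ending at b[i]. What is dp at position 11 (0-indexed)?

dp[i] = 1 + max{dp[j] : j<i, b[j]<b[i]} (or 1 if no such j):
i:      0  1  2  3  4  5  6  7  8  9 10 11 12 13
b[i]:  10 11 20  5  5 37 10  4 14 22 20  6  7 11
dp:     1  2  3  1  1  4  2  1  3  4  4  2  3  4
At index 11 the value is 2.

2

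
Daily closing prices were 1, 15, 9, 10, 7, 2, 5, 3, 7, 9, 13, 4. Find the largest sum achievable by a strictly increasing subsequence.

37

Let S[i] be the best sum of a strictly increasing subsequence ending at i:
i:      1  2  3  4  5  6  7  8  9 10 11 12
a[i]:   1 15  9 10  7  2  5  3  7  9 13  4
S:      1 16 10 20  8  3  8  6 15 24 37 10
Maximum is 37 (e.g. 1 + 2 + 5 + 7 + 9 + 13).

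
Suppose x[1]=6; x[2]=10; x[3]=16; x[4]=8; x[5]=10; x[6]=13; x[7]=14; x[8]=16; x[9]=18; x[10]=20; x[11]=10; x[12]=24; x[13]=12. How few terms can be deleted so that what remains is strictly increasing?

4

Fewest deletions = n − (longest strictly increasing subsequence).
Patience tails:
6 → extends → [6]
10 → extends → [6, 10]
16 → extends → [6, 10, 16]
8 → replaces 10 → [6, 8, 16]
10 → replaces 16 → [6, 8, 10]
13 → extends → [6, 8, 10, 13]
14 → extends → [6, 8, 10, 13, 14]
16 → extends → [6, 8, 10, 13, 14, 16]
18 → extends → [6, 8, 10, 13, 14, 16, 18]
20 → extends → [6, 8, 10, 13, 14, 16, 18, 20]
10 → already a tail → [6, 8, 10, 13, 14, 16, 18, 20]
24 → extends → [6, 8, 10, 13, 14, 16, 18, 20, 24]
12 → replaces 13 → [6, 8, 10, 12, 14, 16, 18, 20, 24]
Longest strictly increasing subsequence has length 9, so deletions = 13 − 9 = 4.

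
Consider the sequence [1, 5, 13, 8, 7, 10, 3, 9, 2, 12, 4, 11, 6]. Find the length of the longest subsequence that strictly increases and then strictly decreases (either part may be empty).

7

inc[i] = longest strictly increasing subsequence ending at i; dec[i] = longest strictly decreasing subsequence starting at i:
i:      1  2  3  4  5  6  7  8  9 10 11 12 13
a[i]:   1  5 13  8  7 10  3  9  2 12  4 11  6
inc:    1  2  3  3  3  4  2  4  2  5  3  5  4
dec:    1  3  5  4  3  3  2  2  1  3  1  2  1
Best peak at i=3 (value 13): inc=3, dec=5, length 3+5−1 = 7.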